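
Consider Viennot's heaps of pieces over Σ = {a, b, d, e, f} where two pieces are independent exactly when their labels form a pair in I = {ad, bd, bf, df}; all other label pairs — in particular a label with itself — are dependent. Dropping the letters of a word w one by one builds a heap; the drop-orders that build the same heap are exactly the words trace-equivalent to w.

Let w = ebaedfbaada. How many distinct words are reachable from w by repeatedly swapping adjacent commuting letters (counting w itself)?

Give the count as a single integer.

drop 0:e onto floor
drop 1:b onto {0:e}
drop 2:a onto {1:b}
drop 3:e onto {2:a}
drop 4:d onto {3:e}
drop 5:f onto {3:e}
drop 6:b onto {3:e}
drop 7:a onto {5:f, 6:b}
drop 8:a onto {7:a}
drop 9:d onto {4:d}
drop 10:a onto {8:a}
ground layer = {0:e}
drop-orders for the pieces not yet dropped (sum over which currently-grounded one goes next):
  1 to go: {9} 1  {10} 1
  2 to go: {4,9} 1  {8,10} 1  {9,10} 2
  3 to go: {4,9,10} 3  {7,8,10} 1  {8,9,10} 3
  4 to go: {4,8,9,10} 6  {5,7,8,10} 1  {6,7,8,10} 1  {7,8,9,10} 4
  5 to go: {4,7,8,9,10} 10  {5,6,7,8,10} 2  {5,7,8,9,10} 5  {6,7,8,9,10} 5
  6 to go: {4,5,7,8,9,10} 15  {4,6,7,8,9,10} 15  {5,6,7,8,9,10} 12
  7 to go: {4,5,6,7,8,9,10} 42
  8 to go: {3,4,5,6,7,8,9,10} 42
  9 to go: {2,3,4,5,6,7,8,9,10} 42
  if 0:e drops first: 42 orders

42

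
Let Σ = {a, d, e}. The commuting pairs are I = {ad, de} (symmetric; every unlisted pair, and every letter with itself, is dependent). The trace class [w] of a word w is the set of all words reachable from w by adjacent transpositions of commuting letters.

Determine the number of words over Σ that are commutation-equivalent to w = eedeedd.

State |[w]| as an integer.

#0=e has no predecessor
#1=e depends on [0:e]
#2=d has no predecessor
#3=e depends on [1:e]
#4=e depends on [3:e]
#5=d depends on [2:d]
#6=d depends on [5:d]
sources: [0:e, 2:d]
N(rest) = Σ N(rest − s) over sources s of rest; N(one piece) = 1:
  size 1 → [4]=1  [6]=1
  size 2 → [3,4]=1  [4,6]=2  [5,6]=1
  size 3 → [1,3,4]=1  [2,5,6]=1  [3,4,6]=3  [4,5,6]=3
  size 4 → [0,1,3,4]=1  [1,3,4,6]=4  [2,4,5,6]=4  [3,4,5,6]=6
  size 5 → [0,1,3,4,6]=5  [1,3,4,5,6]=10  [2,3,4,5,6]=10
  first=0(e) contributes 20
  first=2(d) contributes 15
|[w]| = 35

35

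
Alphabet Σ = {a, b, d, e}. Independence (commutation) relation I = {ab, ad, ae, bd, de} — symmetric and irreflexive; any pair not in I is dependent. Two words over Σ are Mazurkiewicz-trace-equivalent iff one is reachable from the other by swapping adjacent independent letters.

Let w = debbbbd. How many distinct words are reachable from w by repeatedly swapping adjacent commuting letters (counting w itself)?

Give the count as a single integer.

piece 0:d — minimal
piece 1:e — minimal
piece 2:b rests on {1:e}
piece 3:b rests on {2:b}
piece 4:b rests on {3:b}
piece 5:b rests on {4:b}
piece 6:d rests on {0:d}
minimal pieces: {0:d, 1:e}
ways to finish when only these pieces remain (= sum over removing one remaining piece with nothing left below it):
  1 left: {5}→1  {6}→1
  2 left: {0,6}→1  {4,5}→1  {5,6}→2
  3 left: {0,5,6}→3  {3,4,5}→1  {4,5,6}→3
  4 left: {0,4,5,6}→6  {2,3,4,5}→1  {3,4,5,6}→4
  5 left: {0,3,4,5,6}→10  {1,2,3,4,5}→1  {2,3,4,5,6}→5
  placing 0:d first → 6 extensions
  placing 1:e first → 15 extensions
total linear extensions = 21

21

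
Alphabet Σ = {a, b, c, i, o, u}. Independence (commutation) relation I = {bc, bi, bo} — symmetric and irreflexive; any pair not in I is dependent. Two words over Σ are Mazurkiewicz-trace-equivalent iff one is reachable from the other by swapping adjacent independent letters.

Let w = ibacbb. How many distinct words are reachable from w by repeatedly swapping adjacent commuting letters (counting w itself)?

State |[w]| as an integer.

piece 0:i — minimal
piece 1:b — minimal
piece 2:a rests on {0:i, 1:b}
piece 3:c rests on {2:a}
piece 4:b rests on {2:a}
piece 5:b rests on {4:b}
minimal pieces: {0:i, 1:b}
ways to finish when only these pieces remain (= sum over removing one remaining piece with nothing left below it):
  1 left: {3}→1  {5}→1
  2 left: {3,5}→2  {4,5}→1
  3 left: {3,4,5}→3
  4 left: {2,3,4,5}→3
  placing 0:i first → 3 extensions
  placing 1:b first → 3 extensions
total linear extensions = 6

6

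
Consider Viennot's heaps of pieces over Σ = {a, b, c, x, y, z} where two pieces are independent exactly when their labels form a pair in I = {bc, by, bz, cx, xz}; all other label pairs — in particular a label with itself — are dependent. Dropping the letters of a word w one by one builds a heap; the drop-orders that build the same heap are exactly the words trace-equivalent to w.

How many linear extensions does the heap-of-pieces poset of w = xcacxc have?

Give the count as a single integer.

6

0(x) covers ∅
1(c) covers ∅
2(a) covers 0:x, 1:c
3(c) covers 2:a
4(x) covers 2:a
5(c) covers 3:c
floor of heap: 0:x, 1:c
completions by unplaced set U, small U first (add the entries for U minus each lowest piece of U):
  |U|=1: {4}:1  {5}:1
  |U|=2: {3,5}:1  {4,5}:2
  |U|=3: {3,4,5}:3
  |U|=4: {2,3,4,5}:3
  start at 0(x): 3
  start at 1(c): 3
sum over floor = 6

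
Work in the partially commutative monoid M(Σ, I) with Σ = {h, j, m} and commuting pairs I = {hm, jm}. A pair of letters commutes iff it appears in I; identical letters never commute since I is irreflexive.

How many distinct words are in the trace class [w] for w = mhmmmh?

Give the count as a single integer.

piece 0:m — minimal
piece 1:h — minimal
piece 2:m rests on {0:m}
piece 3:m rests on {2:m}
piece 4:m rests on {3:m}
piece 5:h rests on {1:h}
minimal pieces: {0:m, 1:h}
ways to finish when only these pieces remain (= sum over removing one remaining piece with nothing left below it):
  1 left: {4}→1  {5}→1
  2 left: {1,5}→1  {3,4}→1  {4,5}→2
  3 left: {1,4,5}→3  {2,3,4}→1  {3,4,5}→3
  4 left: {0,2,3,4}→1  {1,3,4,5}→6  {2,3,4,5}→4
  placing 0:m first → 10 extensions
  placing 1:h first → 5 extensions
total linear extensions = 15

15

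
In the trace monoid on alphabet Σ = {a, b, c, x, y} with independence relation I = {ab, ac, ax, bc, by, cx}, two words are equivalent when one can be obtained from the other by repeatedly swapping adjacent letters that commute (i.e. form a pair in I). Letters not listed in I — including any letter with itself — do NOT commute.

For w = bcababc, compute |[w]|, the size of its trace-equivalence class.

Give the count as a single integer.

drop 0:b onto floor
drop 1:c onto floor
drop 2:a onto floor
drop 3:b onto {0:b}
drop 4:a onto {2:a}
drop 5:b onto {3:b}
drop 6:c onto {1:c}
ground layer = {0:b, 1:c, 2:a}
drop-orders for the pieces not yet dropped (sum over which currently-grounded one goes next):
  1 to go: {4} 1  {5} 1  {6} 1
  2 to go: {1,6} 1  {2,4} 1  {3,5} 1  {4,5} 2  {4,6} 2  {5,6} 2
  3 to go: {0,3,5} 1  {1,4,6} 3  {1,5,6} 3  {2,4,5} 3  {2,4,6} 3  {3,4,5} 3  {3,5,6} 3  {4,5,6} 6
  4 to go: {0,3,4,5} 4  {0,3,5,6} 4  {1,2,4,6} 6  {1,3,5,6} 6  {1,4,5,6} 12  {2,3,4,5} 6  {2,4,5,6} 12  {3,4,5,6} 12
  5 to go: {0,1,3,5,6} 10  {0,2,3,4,5} 10  {0,3,4,5,6} 20  {1,2,4,5,6} 30  {1,3,4,5,6} 30  {2,3,4,5,6} 30
  if 0:b drops first: 90 orders
  if 1:c drops first: 60 orders
  if 2:a drops first: 60 orders
heap linearizations: 210

210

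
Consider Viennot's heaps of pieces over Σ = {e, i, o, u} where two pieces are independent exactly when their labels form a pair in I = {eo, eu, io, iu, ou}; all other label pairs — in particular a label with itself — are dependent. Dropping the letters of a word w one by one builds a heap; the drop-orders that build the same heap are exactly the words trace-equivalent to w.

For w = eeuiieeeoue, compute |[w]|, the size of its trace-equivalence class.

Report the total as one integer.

#0=e has no predecessor
#1=e depends on [0:e]
#2=u has no predecessor
#3=i depends on [1:e]
#4=i depends on [3:i]
#5=e depends on [4:i]
#6=e depends on [5:e]
#7=e depends on [6:e]
#8=o has no predecessor
#9=u depends on [2:u]
#10=e depends on [7:e]
sources: [0:e, 2:u, 8:o]
N(rest) = Σ N(rest − s) over sources s of rest; N(one piece) = 1:
  size 1 → [8]=1  [9]=1  [10]=1
  size 2 → [2,9]=1  [7,10]=1  [8,9]=2  [8,10]=2  [9,10]=2
  size 3 → [2,8,9]=3  [2,9,10]=3  [6,7,10]=1  [7,8,10]=3  [7,9,10]=3  [8,9,10]=6
  size 4 → [2,7,9,10]=6  [2,8,9,10]=12  [5,6,7,10]=1  [6,7,8,10]=4  [6,7,9,10]=4  [7,8,9,10]=12
  size 5 → [2,6,7,9,10]=10  [2,7,8,9,10]=30  [4,5,6,7,10]=1  [5,6,7,8,10]=5  [5,6,7,9,10]=5  [6,7,8,9,10]=20
  size 6 → [2,5,6,7,9,10]=15  [2,6,7,8,9,10]=60  [3,4,5,6,7,10]=1  [4,5,6,7,8,10]=6  [4,5,6,7,9,10]=6  [5,6,7,8,9,10]=30
  size 7 → [1,3,4,5,6,7,10]=1  [2,4,5,6,7,9,10]=21  [2,5,6,7,8,9,10]=105  [3,4,5,6,7,8,10]=7  [3,4,5,6,7,9,10]=7  [4,5,6,7,8,9,10]=42
  size 8 → [0,1,3,4,5,6,7,10]=1  [1,3,4,5,6,7,8,10]=8  [1,3,4,5,6,7,9,10]=8  [2,3,4,5,6,7,9,10]=28  [2,4,5,6,7,8,9,10]=168  [3,4,5,6,7,8,9,10]=56
  size 9 → [0,1,3,4,5,6,7,8,10]=9  [0,1,3,4,5,6,7,9,10]=9  [1,2,3,4,5,6,7,9,10]=36  [1,3,4,5,6,7,8,9,10]=72  [2,3,4,5,6,7,8,9,10]=252
  first=0(e) contributes 360
  first=2(u) contributes 90
  first=8(o) contributes 45
|[w]| = 495

495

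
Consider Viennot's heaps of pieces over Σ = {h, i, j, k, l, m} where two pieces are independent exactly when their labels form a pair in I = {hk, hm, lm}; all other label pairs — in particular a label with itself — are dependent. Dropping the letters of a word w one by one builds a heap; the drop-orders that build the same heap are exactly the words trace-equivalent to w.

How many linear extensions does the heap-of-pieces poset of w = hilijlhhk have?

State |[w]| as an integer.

piece 0:h — minimal
piece 1:i rests on {0:h}
piece 2:l rests on {1:i}
piece 3:i rests on {2:l}
piece 4:j rests on {3:i}
piece 5:l rests on {4:j}
piece 6:h rests on {5:l}
piece 7:h rests on {6:h}
piece 8:k rests on {5:l}
minimal pieces: {0:h}
ways to finish when only these pieces remain (= sum over removing one remaining piece with nothing left below it):
  1 left: {7}→1  {8}→1
  2 left: {6,7}→1  {7,8}→2
  3 left: {6,7,8}→3
  4 left: {5,6,7,8}→3
  5 left: {4,5,6,7,8}→3
  6 left: {3,4,5,6,7,8}→3
  7 left: {2,3,4,5,6,7,8}→3
  placing 0:h first → 3 extensions

3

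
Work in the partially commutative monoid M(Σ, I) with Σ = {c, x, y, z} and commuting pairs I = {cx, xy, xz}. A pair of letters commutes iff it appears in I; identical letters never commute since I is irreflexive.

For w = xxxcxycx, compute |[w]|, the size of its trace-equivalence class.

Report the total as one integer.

0(x) covers ∅
1(x) covers 0:x
2(x) covers 1:x
3(c) covers ∅
4(x) covers 2:x
5(y) covers 3:c
6(c) covers 5:y
7(x) covers 4:x
floor of heap: 0:x, 3:c
completions by unplaced set U, small U first (add the entries for U minus each lowest piece of U):
  |U|=1: {6}:1  {7}:1
  |U|=2: {4,7}:1  {5,6}:1  {6,7}:2
  |U|=3: {2,4,7}:1  {3,5,6}:1  {4,6,7}:3  {5,6,7}:3
  |U|=4: {1,2,4,7}:1  {2,4,6,7}:4  {3,5,6,7}:4  {4,5,6,7}:6
  |U|=5: {0,1,2,4,7}:1  {1,2,4,6,7}:5  {2,4,5,6,7}:10  {3,4,5,6,7}:10
  |U|=6: {0,1,2,4,6,7}:6  {1,2,4,5,6,7}:15  {2,3,4,5,6,7}:20
  start at 0(x): 35
  start at 3(c): 21
sum over floor = 56

56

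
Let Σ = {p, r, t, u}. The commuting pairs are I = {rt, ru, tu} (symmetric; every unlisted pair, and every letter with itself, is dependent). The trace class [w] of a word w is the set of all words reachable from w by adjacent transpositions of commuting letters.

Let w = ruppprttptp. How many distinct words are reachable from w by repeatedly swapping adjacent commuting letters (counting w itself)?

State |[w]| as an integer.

drop 0:r onto floor
drop 1:u onto floor
drop 2:p onto {0:r, 1:u}
drop 3:p onto {2:p}
drop 4:p onto {3:p}
drop 5:r onto {4:p}
drop 6:t onto {4:p}
drop 7:t onto {6:t}
drop 8:p onto {5:r, 7:t}
drop 9:t onto {8:p}
drop 10:p onto {9:t}
ground layer = {0:r, 1:u}
drop-orders for the pieces not yet dropped (sum over which currently-grounded one goes next):
  1 to go: {10} 1
  2 to go: {9,10} 1
  3 to go: {8,9,10} 1
  4 to go: {5,8,9,10} 1  {7,8,9,10} 1
  5 to go: {5,7,8,9,10} 2  {6,7,8,9,10} 1
  6 to go: {5,6,7,8,9,10} 3
  7 to go: {4,5,6,7,8,9,10} 3
  8 to go: {3,4,5,6,7,8,9,10} 3
  9 to go: {2,3,4,5,6,7,8,9,10} 3
  if 0:r drops first: 3 orders
  if 1:u drops first: 3 orders
heap linearizations: 6

6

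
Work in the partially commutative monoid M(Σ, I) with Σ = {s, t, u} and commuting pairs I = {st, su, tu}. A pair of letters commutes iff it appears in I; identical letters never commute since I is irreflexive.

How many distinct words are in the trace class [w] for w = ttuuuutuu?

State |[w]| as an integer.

0(t) covers ∅
1(t) covers 0:t
2(u) covers ∅
3(u) covers 2:u
4(u) covers 3:u
5(u) covers 4:u
6(t) covers 1:t
7(u) covers 5:u
8(u) covers 7:u
floor of heap: 0:t, 2:u
completions by unplaced set U, small U first (add the entries for U minus each lowest piece of U):
  |U|=1: {6}:1  {8}:1
  |U|=2: {1,6}:1  {6,8}:2  {7,8}:1
  |U|=3: {0,1,6}:1  {1,6,8}:3  {5,7,8}:1  {6,7,8}:3
  |U|=4: {0,1,6,8}:4  {1,6,7,8}:6  {4,5,7,8}:1  {5,6,7,8}:4
  |U|=5: {0,1,6,7,8}:10  {1,5,6,7,8}:10  {3,4,5,7,8}:1  {4,5,6,7,8}:5
  |U|=6: {0,1,5,6,7,8}:20  {1,4,5,6,7,8}:15  {2,3,4,5,7,8}:1  {3,4,5,6,7,8}:6
  |U|=7: {0,1,4,5,6,7,8}:35  {1,3,4,5,6,7,8}:21  {2,3,4,5,6,7,8}:7
  start at 0(t): 28
  start at 2(u): 56
sum over floor = 84

84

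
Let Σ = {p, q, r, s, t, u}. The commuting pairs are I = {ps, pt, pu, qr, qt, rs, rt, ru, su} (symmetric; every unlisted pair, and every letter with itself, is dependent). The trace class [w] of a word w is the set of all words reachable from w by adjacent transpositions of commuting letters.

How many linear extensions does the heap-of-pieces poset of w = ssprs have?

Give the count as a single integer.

10

piece 0:s — minimal
piece 1:s rests on {0:s}
piece 2:p — minimal
piece 3:r rests on {2:p}
piece 4:s rests on {1:s}
minimal pieces: {0:s, 2:p}
ways to finish when only these pieces remain (= sum over removing one remaining piece with nothing left below it):
  1 left: {3}→1  {4}→1
  2 left: {1,4}→1  {2,3}→1  {3,4}→2
  3 left: {0,1,4}→1  {1,3,4}→3  {2,3,4}→3
  placing 0:s first → 6 extensions
  placing 2:p first → 4 extensions
total linear extensions = 10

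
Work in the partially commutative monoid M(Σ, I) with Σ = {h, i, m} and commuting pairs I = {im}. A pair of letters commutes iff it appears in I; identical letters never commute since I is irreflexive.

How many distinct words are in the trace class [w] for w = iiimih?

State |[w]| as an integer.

5

0(i) covers ∅
1(i) covers 0:i
2(i) covers 1:i
3(m) covers ∅
4(i) covers 2:i
5(h) covers 3:m, 4:i
floor of heap: 0:i, 3:m
completions by unplaced set U, small U first (add the entries for U minus each lowest piece of U):
  |U|=1: {5}:1
  |U|=2: {3,5}:1  {4,5}:1
  |U|=3: {2,4,5}:1  {3,4,5}:2
  |U|=4: {1,2,4,5}:1  {2,3,4,5}:3
  start at 0(i): 4
  start at 3(m): 1
sum over floor = 5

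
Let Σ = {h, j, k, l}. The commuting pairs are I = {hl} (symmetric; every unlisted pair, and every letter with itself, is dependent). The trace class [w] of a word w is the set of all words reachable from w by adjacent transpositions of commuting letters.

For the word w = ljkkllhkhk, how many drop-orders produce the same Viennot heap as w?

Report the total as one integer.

3

#0=l has no predecessor
#1=j depends on [0:l]
#2=k depends on [1:j]
#3=k depends on [2:k]
#4=l depends on [3:k]
#5=l depends on [4:l]
#6=h depends on [3:k]
#7=k depends on [5:l, 6:h]
#8=h depends on [7:k]
#9=k depends on [8:h]
sources: [0:l]
N(rest) = Σ N(rest − s) over sources s of rest; N(one piece) = 1:
  size 1 → [9]=1
  size 2 → [8,9]=1
  size 3 → [7,8,9]=1
  size 4 → [5,7,8,9]=1  [6,7,8,9]=1
  size 5 → [4,5,7,8,9]=1  [5,6,7,8,9]=2
  size 6 → [4,5,6,7,8,9]=3
  size 7 → [3,4,5,6,7,8,9]=3
  size 8 → [2,3,4,5,6,7,8,9]=3
  first=0(l) contributes 3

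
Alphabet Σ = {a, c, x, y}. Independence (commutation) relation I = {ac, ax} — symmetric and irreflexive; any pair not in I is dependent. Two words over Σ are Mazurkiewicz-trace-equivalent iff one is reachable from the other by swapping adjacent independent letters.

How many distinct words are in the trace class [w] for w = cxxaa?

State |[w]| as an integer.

10

0(c) covers ∅
1(x) covers 0:c
2(x) covers 1:x
3(a) covers ∅
4(a) covers 3:a
floor of heap: 0:c, 3:a
completions by unplaced set U, small U first (add the entries for U minus each lowest piece of U):
  |U|=1: {2}:1  {4}:1
  |U|=2: {1,2}:1  {2,4}:2  {3,4}:1
  |U|=3: {0,1,2}:1  {1,2,4}:3  {2,3,4}:3
  start at 0(c): 6
  start at 3(a): 4
sum over floor = 10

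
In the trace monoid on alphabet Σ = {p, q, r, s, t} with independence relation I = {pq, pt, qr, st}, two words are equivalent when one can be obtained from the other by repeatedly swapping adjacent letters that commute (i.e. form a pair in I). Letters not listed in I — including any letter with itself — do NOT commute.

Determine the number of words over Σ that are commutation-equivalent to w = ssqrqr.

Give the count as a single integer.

0(s) covers ∅
1(s) covers 0:s
2(q) covers 1:s
3(r) covers 1:s
4(q) covers 2:q
5(r) covers 3:r
floor of heap: 0:s
completions by unplaced set U, small U first (add the entries for U minus each lowest piece of U):
  |U|=1: {4}:1  {5}:1
  |U|=2: {2,4}:1  {3,5}:1  {4,5}:2
  |U|=3: {2,4,5}:3  {3,4,5}:3
  |U|=4: {2,3,4,5}:6
  start at 0(s): 6

6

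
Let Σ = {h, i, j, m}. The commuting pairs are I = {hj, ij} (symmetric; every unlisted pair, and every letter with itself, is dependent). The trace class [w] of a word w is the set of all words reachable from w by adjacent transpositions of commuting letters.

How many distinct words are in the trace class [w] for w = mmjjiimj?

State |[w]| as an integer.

0(m) covers ∅
1(m) covers 0:m
2(j) covers 1:m
3(j) covers 2:j
4(i) covers 1:m
5(i) covers 4:i
6(m) covers 3:j, 5:i
7(j) covers 6:m
floor of heap: 0:m
completions by unplaced set U, small U first (add the entries for U minus each lowest piece of U):
  |U|=1: {7}:1
  |U|=2: {6,7}:1
  |U|=3: {3,6,7}:1  {5,6,7}:1
  |U|=4: {2,3,6,7}:1  {3,5,6,7}:2  {4,5,6,7}:1
  |U|=5: {2,3,5,6,7}:3  {3,4,5,6,7}:3
  |U|=6: {2,3,4,5,6,7}:6
  start at 0(m): 6

6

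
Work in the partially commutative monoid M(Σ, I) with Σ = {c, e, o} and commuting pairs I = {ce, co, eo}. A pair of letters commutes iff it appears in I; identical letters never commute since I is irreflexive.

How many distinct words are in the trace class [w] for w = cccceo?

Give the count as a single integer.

drop 0:c onto floor
drop 1:c onto {0:c}
drop 2:c onto {1:c}
drop 3:c onto {2:c}
drop 4:e onto floor
drop 5:o onto floor
ground layer = {0:c, 4:e, 5:o}
drop-orders for the pieces not yet dropped (sum over which currently-grounded one goes next):
  1 to go: {3} 1  {4} 1  {5} 1
  2 to go: {2,3} 1  {3,4} 2  {3,5} 2  {4,5} 2
  3 to go: {1,2,3} 1  {2,3,4} 3  {2,3,5} 3  {3,4,5} 6
  4 to go: {0,1,2,3} 1  {1,2,3,4} 4  {1,2,3,5} 4  {2,3,4,5} 12
  if 0:c drops first: 20 orders
  if 4:e drops first: 5 orders
  if 5:o drops first: 5 orders
heap linearizations: 30

30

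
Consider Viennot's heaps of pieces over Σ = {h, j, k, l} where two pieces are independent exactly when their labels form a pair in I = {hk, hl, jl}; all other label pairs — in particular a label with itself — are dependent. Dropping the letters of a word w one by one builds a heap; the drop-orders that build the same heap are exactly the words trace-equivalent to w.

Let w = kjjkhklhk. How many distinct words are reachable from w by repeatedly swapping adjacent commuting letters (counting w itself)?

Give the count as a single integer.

drop 0:k onto floor
drop 1:j onto {0:k}
drop 2:j onto {1:j}
drop 3:k onto {2:j}
drop 4:h onto {2:j}
drop 5:k onto {3:k}
drop 6:l onto {5:k}
drop 7:h onto {4:h}
drop 8:k onto {6:l}
ground layer = {0:k}
drop-orders for the pieces not yet dropped (sum over which currently-grounded one goes next):
  1 to go: {7} 1  {8} 1
  2 to go: {4,7} 1  {6,8} 1  {7,8} 2
  3 to go: {4,7,8} 3  {5,6,8} 1  {6,7,8} 3
  4 to go: {3,5,6,8} 1  {4,6,7,8} 6  {5,6,7,8} 4
  5 to go: {3,5,6,7,8} 5  {4,5,6,7,8} 10
  6 to go: {3,4,5,6,7,8} 15
  7 to go: {2,3,4,5,6,7,8} 15
  if 0:k drops first: 15 orders

15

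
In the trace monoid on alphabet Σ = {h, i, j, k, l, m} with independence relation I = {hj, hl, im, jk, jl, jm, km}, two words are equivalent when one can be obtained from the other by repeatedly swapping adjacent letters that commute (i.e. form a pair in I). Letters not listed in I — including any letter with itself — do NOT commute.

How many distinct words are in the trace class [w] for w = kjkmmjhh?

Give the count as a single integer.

0(k) covers ∅
1(j) covers ∅
2(k) covers 0:k
3(m) covers ∅
4(m) covers 3:m
5(j) covers 1:j
6(h) covers 2:k, 4:m
7(h) covers 6:h
floor of heap: 0:k, 1:j, 3:m
completions by unplaced set U, small U first (add the entries for U minus each lowest piece of U):
  |U|=1: {5}:1  {7}:1
  |U|=2: {1,5}:1  {5,7}:2  {6,7}:1
  |U|=3: {1,5,7}:3  {2,6,7}:1  {4,6,7}:1  {5,6,7}:3
  |U|=4: {0,2,6,7}:1  {1,5,6,7}:6  {2,4,6,7}:2  {2,5,6,7}:4  {3,4,6,7}:1  {4,5,6,7}:4
  |U|=5: {0,2,4,6,7}:3  {0,2,5,6,7}:5  {1,2,5,6,7}:10  {1,4,5,6,7}:10  {2,3,4,6,7}:3  {2,4,5,6,7}:10  {3,4,5,6,7}:5
  |U|=6: {0,1,2,5,6,7}:15  {0,2,3,4,6,7}:6  {0,2,4,5,6,7}:18  {1,2,4,5,6,7}:30  {1,3,4,5,6,7}:15  {2,3,4,5,6,7}:18
  start at 0(k): 63
  start at 1(j): 42
  start at 3(m): 63
sum over floor = 168

168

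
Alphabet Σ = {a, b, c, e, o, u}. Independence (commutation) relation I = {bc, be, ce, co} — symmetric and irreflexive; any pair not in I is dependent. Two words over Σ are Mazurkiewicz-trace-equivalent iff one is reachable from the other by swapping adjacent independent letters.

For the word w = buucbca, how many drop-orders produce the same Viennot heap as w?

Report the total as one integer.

3

0(b) covers ∅
1(u) covers 0:b
2(u) covers 1:u
3(c) covers 2:u
4(b) covers 2:u
5(c) covers 3:c
6(a) covers 4:b, 5:c
floor of heap: 0:b
completions by unplaced set U, small U first (add the entries for U minus each lowest piece of U):
  |U|=1: {6}:1
  |U|=2: {4,6}:1  {5,6}:1
  |U|=3: {3,5,6}:1  {4,5,6}:2
  |U|=4: {3,4,5,6}:3
  |U|=5: {2,3,4,5,6}:3
  start at 0(b): 3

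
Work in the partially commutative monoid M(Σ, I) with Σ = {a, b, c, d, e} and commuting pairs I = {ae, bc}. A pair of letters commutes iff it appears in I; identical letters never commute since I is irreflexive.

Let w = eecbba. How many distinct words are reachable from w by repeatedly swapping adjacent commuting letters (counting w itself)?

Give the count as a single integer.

0(e) covers ∅
1(e) covers 0:e
2(c) covers 1:e
3(b) covers 1:e
4(b) covers 3:b
5(a) covers 2:c, 4:b
floor of heap: 0:e
completions by unplaced set U, small U first (add the entries for U minus each lowest piece of U):
  |U|=1: {5}:1
  |U|=2: {2,5}:1  {4,5}:1
  |U|=3: {2,4,5}:2  {3,4,5}:1
  |U|=4: {2,3,4,5}:3
  start at 0(e): 3

3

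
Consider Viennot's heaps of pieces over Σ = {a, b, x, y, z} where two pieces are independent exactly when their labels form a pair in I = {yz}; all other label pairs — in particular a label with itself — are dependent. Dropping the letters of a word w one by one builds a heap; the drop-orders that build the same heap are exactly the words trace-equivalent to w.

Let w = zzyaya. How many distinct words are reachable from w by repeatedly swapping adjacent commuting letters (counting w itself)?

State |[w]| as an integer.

#0=z has no predecessor
#1=z depends on [0:z]
#2=y has no predecessor
#3=a depends on [1:z, 2:y]
#4=y depends on [3:a]
#5=a depends on [4:y]
sources: [0:z, 2:y]
N(rest) = Σ N(rest − s) over sources s of rest; N(one piece) = 1:
  size 1 → [5]=1
  size 2 → [4,5]=1
  size 3 → [3,4,5]=1
  size 4 → [1,3,4,5]=1  [2,3,4,5]=1
  first=0(z) contributes 2
  first=2(y) contributes 1
|[w]| = 3

3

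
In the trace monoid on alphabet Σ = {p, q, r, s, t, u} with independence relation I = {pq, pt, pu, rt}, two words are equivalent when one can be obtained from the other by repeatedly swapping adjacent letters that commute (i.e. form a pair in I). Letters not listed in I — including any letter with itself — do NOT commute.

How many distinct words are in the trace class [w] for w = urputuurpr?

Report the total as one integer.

5

drop 0:u onto floor
drop 1:r onto {0:u}
drop 2:p onto {1:r}
drop 3:u onto {1:r}
drop 4:t onto {3:u}
drop 5:u onto {4:t}
drop 6:u onto {5:u}
drop 7:r onto {2:p, 6:u}
drop 8:p onto {7:r}
drop 9:r onto {8:p}
ground layer = {0:u}
drop-orders for the pieces not yet dropped (sum over which currently-grounded one goes next):
  1 to go: {9} 1
  2 to go: {8,9} 1
  3 to go: {7,8,9} 1
  4 to go: {2,7,8,9} 1  {6,7,8,9} 1
  5 to go: {2,6,7,8,9} 2  {5,6,7,8,9} 1
  6 to go: {2,5,6,7,8,9} 3  {4,5,6,7,8,9} 1
  7 to go: {2,4,5,6,7,8,9} 4  {3,4,5,6,7,8,9} 1
  8 to go: {2,3,4,5,6,7,8,9} 5
  if 0:u drops first: 5 orders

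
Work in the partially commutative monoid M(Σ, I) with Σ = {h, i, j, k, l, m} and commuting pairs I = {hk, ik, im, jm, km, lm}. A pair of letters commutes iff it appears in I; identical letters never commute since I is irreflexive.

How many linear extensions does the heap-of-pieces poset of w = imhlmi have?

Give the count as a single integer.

6

0(i) covers ∅
1(m) covers ∅
2(h) covers 0:i, 1:m
3(l) covers 2:h
4(m) covers 2:h
5(i) covers 3:l
floor of heap: 0:i, 1:m
completions by unplaced set U, small U first (add the entries for U minus each lowest piece of U):
  |U|=1: {4}:1  {5}:1
  |U|=2: {3,5}:1  {4,5}:2
  |U|=3: {3,4,5}:3
  |U|=4: {2,3,4,5}:3
  start at 0(i): 3
  start at 1(m): 3
sum over floor = 6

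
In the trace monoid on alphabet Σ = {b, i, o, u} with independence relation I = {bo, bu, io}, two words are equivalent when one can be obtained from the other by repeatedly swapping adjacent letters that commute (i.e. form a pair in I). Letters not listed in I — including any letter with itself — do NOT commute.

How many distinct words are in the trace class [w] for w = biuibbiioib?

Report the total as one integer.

8

drop 0:b onto floor
drop 1:i onto {0:b}
drop 2:u onto {1:i}
drop 3:i onto {2:u}
drop 4:b onto {3:i}
drop 5:b onto {4:b}
drop 6:i onto {5:b}
drop 7:i onto {6:i}
drop 8:o onto {2:u}
drop 9:i onto {7:i}
drop 10:b onto {9:i}
ground layer = {0:b}
drop-orders for the pieces not yet dropped (sum over which currently-grounded one goes next):
  1 to go: {8} 1  {10} 1
  2 to go: {8,10} 2  {9,10} 1
  3 to go: {7,9,10} 1  {8,9,10} 3
  4 to go: {6,7,9,10} 1  {7,8,9,10} 4
  5 to go: {5,6,7,9,10} 1  {6,7,8,9,10} 5
  6 to go: {4,5,6,7,9,10} 1  {5,6,7,8,9,10} 6
  7 to go: {3,4,5,6,7,9,10} 1  {4,5,6,7,8,9,10} 7
  8 to go: {3,4,5,6,7,8,9,10} 8
  9 to go: {2,3,4,5,6,7,8,9,10} 8
  if 0:b drops first: 8 orders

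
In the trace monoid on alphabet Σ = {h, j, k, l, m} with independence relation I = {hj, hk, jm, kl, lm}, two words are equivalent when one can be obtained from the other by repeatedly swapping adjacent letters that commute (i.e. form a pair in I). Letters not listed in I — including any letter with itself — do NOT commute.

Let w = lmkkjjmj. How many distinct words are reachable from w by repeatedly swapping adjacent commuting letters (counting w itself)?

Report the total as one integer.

piece 0:l — minimal
piece 1:m — minimal
piece 2:k rests on {1:m}
piece 3:k rests on {2:k}
piece 4:j rests on {0:l, 3:k}
piece 5:j rests on {4:j}
piece 6:m rests on {3:k}
piece 7:j rests on {5:j}
minimal pieces: {0:l, 1:m}
ways to finish when only these pieces remain (= sum over removing one remaining piece with nothing left below it):
  1 left: {6}→1  {7}→1
  2 left: {5,7}→1  {6,7}→2
  3 left: {4,5,7}→1  {5,6,7}→3
  4 left: {0,4,5,7}→1  {4,5,6,7}→4
  5 left: {0,4,5,6,7}→5  {3,4,5,6,7}→4
  6 left: {0,3,4,5,6,7}→9  {2,3,4,5,6,7}→4
  placing 0:l first → 4 extensions
  placing 1:m first → 13 extensions
total linear extensions = 17

17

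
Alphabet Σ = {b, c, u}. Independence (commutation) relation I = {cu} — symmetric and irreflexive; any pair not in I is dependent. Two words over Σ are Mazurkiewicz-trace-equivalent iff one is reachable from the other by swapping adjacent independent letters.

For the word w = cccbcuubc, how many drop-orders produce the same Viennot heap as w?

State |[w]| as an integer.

3

#0=c has no predecessor
#1=c depends on [0:c]
#2=c depends on [1:c]
#3=b depends on [2:c]
#4=c depends on [3:b]
#5=u depends on [3:b]
#6=u depends on [5:u]
#7=b depends on [4:c, 6:u]
#8=c depends on [7:b]
sources: [0:c]
N(rest) = Σ N(rest − s) over sources s of rest; N(one piece) = 1:
  size 1 → [8]=1
  size 2 → [7,8]=1
  size 3 → [4,7,8]=1  [6,7,8]=1
  size 4 → [4,6,7,8]=2  [5,6,7,8]=1
  size 5 → [4,5,6,7,8]=3
  size 6 → [3,4,5,6,7,8]=3
  size 7 → [2,3,4,5,6,7,8]=3
  first=0(c) contributes 3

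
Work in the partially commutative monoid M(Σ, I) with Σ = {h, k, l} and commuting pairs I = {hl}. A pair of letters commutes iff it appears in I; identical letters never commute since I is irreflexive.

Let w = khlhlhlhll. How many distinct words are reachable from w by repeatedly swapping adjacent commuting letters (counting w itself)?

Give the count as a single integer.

piece 0:k — minimal
piece 1:h rests on {0:k}
piece 2:l rests on {0:k}
piece 3:h rests on {1:h}
piece 4:l rests on {2:l}
piece 5:h rests on {3:h}
piece 6:l rests on {4:l}
piece 7:h rests on {5:h}
piece 8:l rests on {6:l}
piece 9:l rests on {8:l}
minimal pieces: {0:k}
ways to finish when only these pieces remain (= sum over removing one remaining piece with nothing left below it):
  1 left: {7}→1  {9}→1
  2 left: {5,7}→1  {7,9}→2  {8,9}→1
  3 left: {3,5,7}→1  {5,7,9}→3  {6,8,9}→1  {7,8,9}→3
  4 left: {1,3,5,7}→1  {3,5,7,9}→4  {4,6,8,9}→1  {5,7,8,9}→6  {6,7,8,9}→4
  5 left: {1,3,5,7,9}→5  {2,4,6,8,9}→1  {3,5,7,8,9}→10  {4,6,7,8,9}→5  {5,6,7,8,9}→10
  6 left: {1,3,5,7,8,9}→15  {2,4,6,7,8,9}→6  {3,5,6,7,8,9}→20  {4,5,6,7,8,9}→15
  7 left: {1,3,5,6,7,8,9}→35  {2,4,5,6,7,8,9}→21  {3,4,5,6,7,8,9}→35
  8 left: {1,3,4,5,6,7,8,9}→70  {2,3,4,5,6,7,8,9}→56
  placing 0:k first → 126 extensions

126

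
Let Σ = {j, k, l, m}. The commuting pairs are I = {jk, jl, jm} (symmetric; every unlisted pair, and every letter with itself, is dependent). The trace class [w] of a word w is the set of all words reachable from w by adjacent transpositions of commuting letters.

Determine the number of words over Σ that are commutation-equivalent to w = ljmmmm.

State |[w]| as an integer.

6

0(l) covers ∅
1(j) covers ∅
2(m) covers 0:l
3(m) covers 2:m
4(m) covers 3:m
5(m) covers 4:m
floor of heap: 0:l, 1:j
completions by unplaced set U, small U first (add the entries for U minus each lowest piece of U):
  |U|=1: {1}:1  {5}:1
  |U|=2: {1,5}:2  {4,5}:1
  |U|=3: {1,4,5}:3  {3,4,5}:1
  |U|=4: {1,3,4,5}:4  {2,3,4,5}:1
  start at 0(l): 5
  start at 1(j): 1
sum over floor = 6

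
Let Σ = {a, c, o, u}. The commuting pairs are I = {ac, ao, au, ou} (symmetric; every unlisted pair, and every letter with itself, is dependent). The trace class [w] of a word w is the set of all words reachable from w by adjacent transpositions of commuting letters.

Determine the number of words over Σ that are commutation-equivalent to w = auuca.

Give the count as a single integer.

piece 0:a — minimal
piece 1:u — minimal
piece 2:u rests on {1:u}
piece 3:c rests on {2:u}
piece 4:a rests on {0:a}
minimal pieces: {0:a, 1:u}
ways to finish when only these pieces remain (= sum over removing one remaining piece with nothing left below it):
  1 left: {3}→1  {4}→1
  2 left: {0,4}→1  {2,3}→1  {3,4}→2
  3 left: {0,3,4}→3  {1,2,3}→1  {2,3,4}→3
  placing 0:a first → 4 extensions
  placing 1:u first → 6 extensions
total linear extensions = 10

10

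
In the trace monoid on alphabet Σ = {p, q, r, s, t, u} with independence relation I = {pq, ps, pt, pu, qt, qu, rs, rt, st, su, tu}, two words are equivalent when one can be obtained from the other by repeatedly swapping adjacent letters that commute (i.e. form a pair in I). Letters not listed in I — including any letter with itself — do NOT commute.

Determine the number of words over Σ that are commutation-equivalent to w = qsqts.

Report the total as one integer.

5

#0=q has no predecessor
#1=s depends on [0:q]
#2=q depends on [1:s]
#3=t has no predecessor
#4=s depends on [2:q]
sources: [0:q, 3:t]
N(rest) = Σ N(rest − s) over sources s of rest; N(one piece) = 1:
  size 1 → [3]=1  [4]=1
  size 2 → [2,4]=1  [3,4]=2
  size 3 → [1,2,4]=1  [2,3,4]=3
  first=0(q) contributes 4
  first=3(t) contributes 1
|[w]| = 5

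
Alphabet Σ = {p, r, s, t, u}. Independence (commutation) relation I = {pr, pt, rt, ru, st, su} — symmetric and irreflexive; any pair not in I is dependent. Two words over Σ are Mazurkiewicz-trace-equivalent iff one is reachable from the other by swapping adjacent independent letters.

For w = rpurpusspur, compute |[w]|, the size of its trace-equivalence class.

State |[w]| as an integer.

drop 0:r onto floor
drop 1:p onto floor
drop 2:u onto {1:p}
drop 3:r onto {0:r}
drop 4:p onto {2:u}
drop 5:u onto {4:p}
drop 6:s onto {3:r, 4:p}
drop 7:s onto {6:s}
drop 8:p onto {5:u, 7:s}
drop 9:u onto {8:p}
drop 10:r onto {7:s}
ground layer = {0:r, 1:p}
drop-orders for the pieces not yet dropped (sum over which currently-grounded one goes next):
  1 to go: {9} 1  {10} 1
  2 to go: {8,9} 1  {9,10} 2
  3 to go: {5,8,9} 1  {8,9,10} 3
  4 to go: {5,8,9,10} 4  {7,8,9,10} 3
  5 to go: {5,7,8,9,10} 7  {6,7,8,9,10} 3
  6 to go: {3,6,7,8,9,10} 3  {5,6,7,8,9,10} 10
  7 to go: {0,3,6,7,8,9,10} 3  {3,5,6,7,8,9,10} 13  {4,5,6,7,8,9,10} 10
  8 to go: {0,3,5,6,7,8,9,10} 16  {2,4,5,6,7,8,9,10} 10  {3,4,5,6,7,8,9,10} 23
  9 to go: {0,3,4,5,6,7,8,9,10} 39  {1,2,4,5,6,7,8,9,10} 10  {2,3,4,5,6,7,8,9,10} 33
  if 0:r drops first: 43 orders
  if 1:p drops first: 72 orders
heap linearizations: 115

115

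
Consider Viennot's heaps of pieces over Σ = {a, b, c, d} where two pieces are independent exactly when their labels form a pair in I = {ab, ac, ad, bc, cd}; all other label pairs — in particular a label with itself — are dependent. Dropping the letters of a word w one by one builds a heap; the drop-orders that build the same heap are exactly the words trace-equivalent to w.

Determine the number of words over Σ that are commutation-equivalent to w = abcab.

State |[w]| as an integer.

piece 0:a — minimal
piece 1:b — minimal
piece 2:c — minimal
piece 3:a rests on {0:a}
piece 4:b rests on {1:b}
minimal pieces: {0:a, 1:b, 2:c}
ways to finish when only these pieces remain (= sum over removing one remaining piece with nothing left below it):
  1 left: {2}→1  {3}→1  {4}→1
  2 left: {0,3}→1  {1,4}→1  {2,3}→2  {2,4}→2  {3,4}→2
  3 left: {0,2,3}→3  {0,3,4}→3  {1,2,4}→3  {1,3,4}→3  {2,3,4}→6
  placing 0:a first → 12 extensions
  placing 1:b first → 12 extensions
  placing 2:c first → 6 extensions
total linear extensions = 30

30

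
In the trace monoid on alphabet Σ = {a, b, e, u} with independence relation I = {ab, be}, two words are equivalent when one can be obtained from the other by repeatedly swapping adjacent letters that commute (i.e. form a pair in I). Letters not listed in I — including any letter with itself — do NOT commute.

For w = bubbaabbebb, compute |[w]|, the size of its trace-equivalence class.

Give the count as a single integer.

piece 0:b — minimal
piece 1:u rests on {0:b}
piece 2:b rests on {1:u}
piece 3:b rests on {2:b}
piece 4:a rests on {1:u}
piece 5:a rests on {4:a}
piece 6:b rests on {3:b}
piece 7:b rests on {6:b}
piece 8:e rests on {5:a}
piece 9:b rests on {7:b}
piece 10:b rests on {9:b}
minimal pieces: {0:b}
ways to finish when only these pieces remain (= sum over removing one remaining piece with nothing left below it):
  1 left: {8}→1  {10}→1
  2 left: {5,8}→1  {8,10}→2  {9,10}→1
  3 left: {4,5,8}→1  {5,8,10}→3  {7,9,10}→1  {8,9,10}→3
  4 left: {4,5,8,10}→4  {5,8,9,10}→6  {6,7,9,10}→1  {7,8,9,10}→4
  5 left: {3,6,7,9,10}→1  {4,5,8,9,10}→10  {5,7,8,9,10}→10  {6,7,8,9,10}→5
  6 left: {2,3,6,7,9,10}→1  {3,6,7,8,9,10}→6  {4,5,7,8,9,10}→20  {5,6,7,8,9,10}→15
  7 left: {2,3,6,7,8,9,10}→7  {3,5,6,7,8,9,10}→21  {4,5,6,7,8,9,10}→35
  8 left: {2,3,5,6,7,8,9,10}→28  {3,4,5,6,7,8,9,10}→56
  9 left: {2,3,4,5,6,7,8,9,10}→84
  placing 0:b first → 84 extensions

84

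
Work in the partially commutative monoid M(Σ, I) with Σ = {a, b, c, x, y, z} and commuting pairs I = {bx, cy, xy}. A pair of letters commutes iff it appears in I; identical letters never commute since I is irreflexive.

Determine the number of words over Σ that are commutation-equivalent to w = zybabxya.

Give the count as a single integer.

3

#0=z has no predecessor
#1=y depends on [0:z]
#2=b depends on [1:y]
#3=a depends on [2:b]
#4=b depends on [3:a]
#5=x depends on [3:a]
#6=y depends on [4:b]
#7=a depends on [5:x, 6:y]
sources: [0:z]
N(rest) = Σ N(rest − s) over sources s of rest; N(one piece) = 1:
  size 1 → [7]=1
  size 2 → [5,7]=1  [6,7]=1
  size 3 → [4,6,7]=1  [5,6,7]=2
  size 4 → [4,5,6,7]=3
  size 5 → [3,4,5,6,7]=3
  size 6 → [2,3,4,5,6,7]=3
  first=0(z) contributes 3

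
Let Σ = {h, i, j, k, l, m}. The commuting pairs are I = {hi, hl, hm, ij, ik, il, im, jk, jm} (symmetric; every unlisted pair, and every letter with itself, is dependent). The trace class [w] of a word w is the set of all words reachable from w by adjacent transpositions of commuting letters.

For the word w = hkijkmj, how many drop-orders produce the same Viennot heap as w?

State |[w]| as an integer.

70

#0=h has no predecessor
#1=k depends on [0:h]
#2=i has no predecessor
#3=j depends on [0:h]
#4=k depends on [1:k]
#5=m depends on [4:k]
#6=j depends on [3:j]
sources: [0:h, 2:i]
N(rest) = Σ N(rest − s) over sources s of rest; N(one piece) = 1:
  size 1 → [2]=1  [5]=1  [6]=1
  size 2 → [2,5]=2  [2,6]=2  [3,6]=1  [4,5]=1  [5,6]=2
  size 3 → [1,4,5]=1  [2,3,6]=3  [2,4,5]=3  [2,5,6]=6  [3,5,6]=3  [4,5,6]=3
  size 4 → [1,2,4,5]=4  [1,4,5,6]=4  [2,3,5,6]=12  [2,4,5,6]=12  [3,4,5,6]=6
  size 5 → [1,2,4,5,6]=20  [1,3,4,5,6]=10  [2,3,4,5,6]=30
  first=0(h) contributes 60
  first=2(i) contributes 10
|[w]| = 70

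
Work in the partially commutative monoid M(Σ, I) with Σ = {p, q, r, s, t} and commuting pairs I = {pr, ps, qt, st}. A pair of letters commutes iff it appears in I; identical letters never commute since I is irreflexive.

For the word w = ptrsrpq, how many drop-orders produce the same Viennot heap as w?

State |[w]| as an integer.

drop 0:p onto floor
drop 1:t onto {0:p}
drop 2:r onto {1:t}
drop 3:s onto {2:r}
drop 4:r onto {3:s}
drop 5:p onto {1:t}
drop 6:q onto {4:r, 5:p}
ground layer = {0:p}
drop-orders for the pieces not yet dropped (sum over which currently-grounded one goes next):
  1 to go: {6} 1
  2 to go: {4,6} 1  {5,6} 1
  3 to go: {3,4,6} 1  {4,5,6} 2
  4 to go: {2,3,4,6} 1  {3,4,5,6} 3
  5 to go: {2,3,4,5,6} 4
  if 0:p drops first: 4 orders

4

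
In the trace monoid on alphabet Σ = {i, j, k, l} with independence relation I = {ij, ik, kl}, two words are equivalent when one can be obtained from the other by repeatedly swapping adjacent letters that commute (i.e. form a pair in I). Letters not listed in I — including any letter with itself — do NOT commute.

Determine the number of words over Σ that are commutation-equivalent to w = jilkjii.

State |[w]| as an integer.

#0=j has no predecessor
#1=i has no predecessor
#2=l depends on [0:j, 1:i]
#3=k depends on [0:j]
#4=j depends on [2:l, 3:k]
#5=i depends on [2:l]
#6=i depends on [5:i]
sources: [0:j, 1:i]
N(rest) = Σ N(rest − s) over sources s of rest; N(one piece) = 1:
  size 1 → [4]=1  [6]=1
  size 2 → [3,4]=1  [4,6]=2  [5,6]=1
  size 3 → [3,4,6]=3  [4,5,6]=3
  size 4 → [2,4,5,6]=3  [3,4,5,6]=6
  size 5 → [1,2,4,5,6]=3  [2,3,4,5,6]=9
  first=0(j) contributes 12
  first=1(i) contributes 9
|[w]| = 21

21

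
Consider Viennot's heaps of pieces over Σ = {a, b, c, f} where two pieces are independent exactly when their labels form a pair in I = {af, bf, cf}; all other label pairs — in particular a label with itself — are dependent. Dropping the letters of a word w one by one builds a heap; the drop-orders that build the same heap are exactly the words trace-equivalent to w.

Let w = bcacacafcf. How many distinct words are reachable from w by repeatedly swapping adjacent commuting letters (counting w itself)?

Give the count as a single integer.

45

0(b) covers ∅
1(c) covers 0:b
2(a) covers 1:c
3(c) covers 2:a
4(a) covers 3:c
5(c) covers 4:a
6(a) covers 5:c
7(f) covers ∅
8(c) covers 6:a
9(f) covers 7:f
floor of heap: 0:b, 7:f
completions by unplaced set U, small U first (add the entries for U minus each lowest piece of U):
  |U|=1: {8}:1  {9}:1
  |U|=2: {6,8}:1  {7,9}:1  {8,9}:2
  |U|=3: {5,6,8}:1  {6,8,9}:3  {7,8,9}:3
  |U|=4: {4,5,6,8}:1  {5,6,8,9}:4  {6,7,8,9}:6
  |U|=5: {3,4,5,6,8}:1  {4,5,6,8,9}:5  {5,6,7,8,9}:10
  |U|=6: {2,3,4,5,6,8}:1  {3,4,5,6,8,9}:6  {4,5,6,7,8,9}:15
  |U|=7: {1,2,3,4,5,6,8}:1  {2,3,4,5,6,8,9}:7  {3,4,5,6,7,8,9}:21
  |U|=8: {0,1,2,3,4,5,6,8}:1  {1,2,3,4,5,6,8,9}:8  {2,3,4,5,6,7,8,9}:28
  start at 0(b): 36
  start at 7(f): 9
sum over floor = 45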